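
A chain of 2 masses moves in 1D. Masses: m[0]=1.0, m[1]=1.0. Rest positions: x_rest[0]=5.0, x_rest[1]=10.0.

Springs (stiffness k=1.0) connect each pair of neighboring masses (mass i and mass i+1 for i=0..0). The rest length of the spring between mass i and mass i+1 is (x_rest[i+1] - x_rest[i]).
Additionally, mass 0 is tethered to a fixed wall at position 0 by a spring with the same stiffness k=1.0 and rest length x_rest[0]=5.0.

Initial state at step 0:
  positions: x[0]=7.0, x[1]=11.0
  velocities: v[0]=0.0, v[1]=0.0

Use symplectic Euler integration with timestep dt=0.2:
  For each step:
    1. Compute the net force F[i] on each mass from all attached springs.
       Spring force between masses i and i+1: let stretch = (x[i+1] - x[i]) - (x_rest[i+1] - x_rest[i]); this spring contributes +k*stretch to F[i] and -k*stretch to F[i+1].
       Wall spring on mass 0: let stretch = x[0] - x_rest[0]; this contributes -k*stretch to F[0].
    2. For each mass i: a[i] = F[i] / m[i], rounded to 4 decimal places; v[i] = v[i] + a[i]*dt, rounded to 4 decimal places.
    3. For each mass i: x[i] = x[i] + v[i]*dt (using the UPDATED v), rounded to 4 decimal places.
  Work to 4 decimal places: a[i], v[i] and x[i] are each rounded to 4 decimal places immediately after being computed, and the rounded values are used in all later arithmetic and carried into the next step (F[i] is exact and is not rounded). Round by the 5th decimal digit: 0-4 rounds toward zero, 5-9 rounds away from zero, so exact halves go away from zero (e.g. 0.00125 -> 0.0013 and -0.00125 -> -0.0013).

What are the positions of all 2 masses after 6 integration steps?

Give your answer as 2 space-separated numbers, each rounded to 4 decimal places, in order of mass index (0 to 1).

Step 0: x=[7.0000 11.0000] v=[0.0000 0.0000]
Step 1: x=[6.8800 11.0400] v=[-0.6000 0.2000]
Step 2: x=[6.6512 11.1136] v=[-1.1440 0.3680]
Step 3: x=[6.3348 11.2087] v=[-1.5818 0.4755]
Step 4: x=[5.9600 11.3088] v=[-1.8740 0.5007]
Step 5: x=[5.5608 11.3950] v=[-1.9962 0.4309]
Step 6: x=[5.1725 11.4478] v=[-1.9415 0.2641]

Answer: 5.1725 11.4478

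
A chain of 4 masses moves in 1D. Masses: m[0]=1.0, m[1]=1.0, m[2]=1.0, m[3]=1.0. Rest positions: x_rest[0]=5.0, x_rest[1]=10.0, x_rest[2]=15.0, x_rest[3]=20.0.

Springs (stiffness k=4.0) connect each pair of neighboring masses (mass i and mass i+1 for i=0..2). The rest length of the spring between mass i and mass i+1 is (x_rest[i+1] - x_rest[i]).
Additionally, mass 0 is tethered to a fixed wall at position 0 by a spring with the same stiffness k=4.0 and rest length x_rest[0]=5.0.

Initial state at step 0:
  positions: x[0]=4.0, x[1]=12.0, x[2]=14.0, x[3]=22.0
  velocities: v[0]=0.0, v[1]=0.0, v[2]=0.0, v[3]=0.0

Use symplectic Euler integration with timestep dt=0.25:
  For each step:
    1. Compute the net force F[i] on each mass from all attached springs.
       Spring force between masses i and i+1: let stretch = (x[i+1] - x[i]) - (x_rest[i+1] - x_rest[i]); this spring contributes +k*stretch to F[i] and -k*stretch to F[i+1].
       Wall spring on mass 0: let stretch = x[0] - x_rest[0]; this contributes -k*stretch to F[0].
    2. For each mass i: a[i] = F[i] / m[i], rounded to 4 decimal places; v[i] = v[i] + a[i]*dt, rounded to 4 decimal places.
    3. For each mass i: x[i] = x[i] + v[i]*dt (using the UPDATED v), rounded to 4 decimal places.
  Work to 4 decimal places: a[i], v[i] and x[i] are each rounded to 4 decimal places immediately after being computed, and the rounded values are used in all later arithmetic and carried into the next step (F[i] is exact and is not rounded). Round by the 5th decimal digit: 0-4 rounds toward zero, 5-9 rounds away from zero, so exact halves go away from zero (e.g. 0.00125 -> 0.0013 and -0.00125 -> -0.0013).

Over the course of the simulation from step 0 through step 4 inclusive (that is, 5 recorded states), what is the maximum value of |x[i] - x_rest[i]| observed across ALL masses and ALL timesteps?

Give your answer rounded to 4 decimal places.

Answer: 2.5781

Derivation:
Step 0: x=[4.0000 12.0000 14.0000 22.0000] v=[0.0000 0.0000 0.0000 0.0000]
Step 1: x=[5.0000 10.5000 15.5000 21.2500] v=[4.0000 -6.0000 6.0000 -3.0000]
Step 2: x=[6.1250 8.8750 17.1875 20.3125] v=[4.5000 -6.5000 6.7500 -3.7500]
Step 3: x=[6.4063 8.6406 17.5781 19.8438] v=[1.1250 -0.9375 1.5625 -1.8750]
Step 4: x=[5.6446 10.0820 16.3008 20.0586] v=[-3.0470 5.7657 -5.1093 0.8593]
Max displacement = 2.5781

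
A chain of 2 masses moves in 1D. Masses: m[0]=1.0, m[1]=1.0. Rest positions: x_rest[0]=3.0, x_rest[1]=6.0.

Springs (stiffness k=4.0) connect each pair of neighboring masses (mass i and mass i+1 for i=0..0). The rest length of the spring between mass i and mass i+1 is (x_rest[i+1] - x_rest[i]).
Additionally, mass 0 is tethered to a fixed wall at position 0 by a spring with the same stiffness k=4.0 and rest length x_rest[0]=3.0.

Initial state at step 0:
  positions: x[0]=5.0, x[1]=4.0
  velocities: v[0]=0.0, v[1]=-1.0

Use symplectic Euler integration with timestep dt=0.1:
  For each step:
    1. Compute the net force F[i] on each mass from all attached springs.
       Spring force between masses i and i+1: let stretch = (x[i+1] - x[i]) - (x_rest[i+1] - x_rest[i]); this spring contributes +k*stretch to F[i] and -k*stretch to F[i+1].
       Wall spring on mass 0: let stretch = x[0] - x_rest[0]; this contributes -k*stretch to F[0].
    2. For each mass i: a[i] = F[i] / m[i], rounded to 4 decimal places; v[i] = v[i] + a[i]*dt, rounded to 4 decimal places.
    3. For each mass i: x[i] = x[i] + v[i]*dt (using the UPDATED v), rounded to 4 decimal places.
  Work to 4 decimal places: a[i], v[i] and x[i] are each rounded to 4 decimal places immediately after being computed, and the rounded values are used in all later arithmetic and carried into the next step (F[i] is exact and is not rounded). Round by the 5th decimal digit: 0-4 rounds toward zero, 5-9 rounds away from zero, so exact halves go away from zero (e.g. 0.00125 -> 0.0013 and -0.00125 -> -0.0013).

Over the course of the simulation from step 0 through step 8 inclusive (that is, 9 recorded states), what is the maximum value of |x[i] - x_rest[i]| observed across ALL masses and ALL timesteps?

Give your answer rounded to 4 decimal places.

Answer: 2.6054

Derivation:
Step 0: x=[5.0000 4.0000] v=[0.0000 -1.0000]
Step 1: x=[4.7600 4.0600] v=[-2.4000 0.6000]
Step 2: x=[4.3016 4.2680] v=[-4.5840 2.0800]
Step 3: x=[3.6698 4.5973] v=[-6.3181 3.2934]
Step 4: x=[2.9283 5.0095] v=[-7.4150 4.1224]
Step 5: x=[2.1529 5.4585] v=[-7.7538 4.4899]
Step 6: x=[1.4236 5.8953] v=[-7.2927 4.3677]
Step 7: x=[0.8163 6.2732] v=[-6.0735 3.7790]
Step 8: x=[0.3946 6.5528] v=[-4.2173 2.7962]
Max displacement = 2.6054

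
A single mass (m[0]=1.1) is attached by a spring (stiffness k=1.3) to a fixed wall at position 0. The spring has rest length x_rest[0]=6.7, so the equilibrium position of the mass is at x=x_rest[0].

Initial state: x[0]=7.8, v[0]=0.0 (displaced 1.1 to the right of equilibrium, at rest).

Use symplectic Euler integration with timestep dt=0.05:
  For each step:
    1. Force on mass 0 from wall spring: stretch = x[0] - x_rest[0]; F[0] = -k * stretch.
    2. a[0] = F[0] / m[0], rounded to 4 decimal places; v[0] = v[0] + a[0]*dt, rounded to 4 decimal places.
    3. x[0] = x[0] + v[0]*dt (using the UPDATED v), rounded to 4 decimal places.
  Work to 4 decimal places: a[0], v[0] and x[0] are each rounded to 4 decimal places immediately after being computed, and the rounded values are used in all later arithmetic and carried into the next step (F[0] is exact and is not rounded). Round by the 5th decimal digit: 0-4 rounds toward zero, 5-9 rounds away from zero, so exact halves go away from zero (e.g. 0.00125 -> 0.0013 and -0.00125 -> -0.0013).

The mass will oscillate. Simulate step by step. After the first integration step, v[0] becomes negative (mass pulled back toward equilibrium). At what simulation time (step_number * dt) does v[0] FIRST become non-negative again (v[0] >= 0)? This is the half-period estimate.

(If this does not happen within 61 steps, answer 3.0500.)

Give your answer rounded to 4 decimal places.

Answer: 2.9000

Derivation:
Step 0: x=[7.8000] v=[0.0000]
Step 1: x=[7.7968] v=[-0.0650]
Step 2: x=[7.7903] v=[-0.1298]
Step 3: x=[7.7806] v=[-0.1942]
Step 4: x=[7.7677] v=[-0.2581]
Step 5: x=[7.7516] v=[-0.3212]
Step 6: x=[7.7324] v=[-0.3833]
Step 7: x=[7.7102] v=[-0.4443]
Step 8: x=[7.6850] v=[-0.5040]
Step 9: x=[7.6569] v=[-0.5622]
Step 10: x=[7.6260] v=[-0.6187]
Step 11: x=[7.5923] v=[-0.6734]
Step 12: x=[7.5560] v=[-0.7261]
Step 13: x=[7.5172] v=[-0.7767]
Step 14: x=[7.4760] v=[-0.8250]
Step 15: x=[7.4325] v=[-0.8709]
Step 16: x=[7.3868] v=[-0.9142]
Step 17: x=[7.3391] v=[-0.9548]
Step 18: x=[7.2895] v=[-0.9926]
Step 19: x=[7.2381] v=[-1.0274]
Step 20: x=[7.1851] v=[-1.0592]
Step 21: x=[7.1307] v=[-1.0879]
Step 22: x=[7.0750] v=[-1.1134]
Step 23: x=[7.0182] v=[-1.1356]
Step 24: x=[6.9605] v=[-1.1544]
Step 25: x=[6.9020] v=[-1.1698]
Step 26: x=[6.8429] v=[-1.1817]
Step 27: x=[6.7834] v=[-1.1901]
Step 28: x=[6.7237] v=[-1.1950]
Step 29: x=[6.6639] v=[-1.1964]
Step 30: x=[6.6042] v=[-1.1943]
Step 31: x=[6.5448] v=[-1.1886]
Step 32: x=[6.4858] v=[-1.1794]
Step 33: x=[6.4275] v=[-1.1667]
Step 34: x=[6.3700] v=[-1.1506]
Step 35: x=[6.3134] v=[-1.1311]
Step 36: x=[6.2580] v=[-1.1083]
Step 37: x=[6.2039] v=[-1.0822]
Step 38: x=[6.1513] v=[-1.0529]
Step 39: x=[6.1003] v=[-1.0205]
Step 40: x=[6.0510] v=[-0.9851]
Step 41: x=[6.0037] v=[-0.9468]
Step 42: x=[5.9584] v=[-0.9057]
Step 43: x=[5.9153] v=[-0.8619]
Step 44: x=[5.8745] v=[-0.8155]
Step 45: x=[5.8362] v=[-0.7667]
Step 46: x=[5.8004] v=[-0.7157]
Step 47: x=[5.7673] v=[-0.6625]
Step 48: x=[5.7369] v=[-0.6074]
Step 49: x=[5.7094] v=[-0.5505]
Step 50: x=[5.6848] v=[-0.4920]
Step 51: x=[5.6632] v=[-0.4320]
Step 52: x=[5.6447] v=[-0.3707]
Step 53: x=[5.6293] v=[-0.3083]
Step 54: x=[5.6171] v=[-0.2450]
Step 55: x=[5.6081] v=[-0.1810]
Step 56: x=[5.6023] v=[-0.1165]
Step 57: x=[5.5997] v=[-0.0516]
Step 58: x=[5.6004] v=[0.0134]
First v>=0 after going negative at step 58, time=2.9000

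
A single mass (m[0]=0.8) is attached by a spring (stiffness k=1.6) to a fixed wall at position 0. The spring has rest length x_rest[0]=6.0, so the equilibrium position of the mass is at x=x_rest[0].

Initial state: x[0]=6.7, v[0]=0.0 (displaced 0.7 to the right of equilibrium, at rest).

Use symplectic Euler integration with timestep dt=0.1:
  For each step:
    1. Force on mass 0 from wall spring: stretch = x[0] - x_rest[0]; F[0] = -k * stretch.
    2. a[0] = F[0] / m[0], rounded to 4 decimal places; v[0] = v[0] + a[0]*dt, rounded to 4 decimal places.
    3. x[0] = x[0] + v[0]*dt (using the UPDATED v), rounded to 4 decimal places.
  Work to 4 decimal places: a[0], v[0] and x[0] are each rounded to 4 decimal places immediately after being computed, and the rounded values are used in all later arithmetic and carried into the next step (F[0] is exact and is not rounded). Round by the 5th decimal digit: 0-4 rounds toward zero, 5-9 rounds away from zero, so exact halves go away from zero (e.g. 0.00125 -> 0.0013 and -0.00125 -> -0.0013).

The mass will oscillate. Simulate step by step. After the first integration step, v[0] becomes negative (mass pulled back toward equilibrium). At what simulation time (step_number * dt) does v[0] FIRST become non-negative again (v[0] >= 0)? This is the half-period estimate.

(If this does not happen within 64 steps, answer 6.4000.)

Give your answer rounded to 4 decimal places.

Answer: 2.3000

Derivation:
Step 0: x=[6.7000] v=[0.0000]
Step 1: x=[6.6860] v=[-0.1400]
Step 2: x=[6.6583] v=[-0.2772]
Step 3: x=[6.6174] v=[-0.4089]
Step 4: x=[6.5642] v=[-0.5324]
Step 5: x=[6.4997] v=[-0.6452]
Step 6: x=[6.4252] v=[-0.7451]
Step 7: x=[6.3422] v=[-0.8301]
Step 8: x=[6.2524] v=[-0.8985]
Step 9: x=[6.1575] v=[-0.9490]
Step 10: x=[6.0595] v=[-0.9805]
Step 11: x=[5.9603] v=[-0.9924]
Step 12: x=[5.8619] v=[-0.9845]
Step 13: x=[5.7662] v=[-0.9569]
Step 14: x=[5.6752] v=[-0.9101]
Step 15: x=[5.5907] v=[-0.8451]
Step 16: x=[5.5144] v=[-0.7632]
Step 17: x=[5.4478] v=[-0.6661]
Step 18: x=[5.3922] v=[-0.5557]
Step 19: x=[5.3488] v=[-0.4341]
Step 20: x=[5.3184] v=[-0.3039]
Step 21: x=[5.3016] v=[-0.1676]
Step 22: x=[5.2988] v=[-0.0279]
Step 23: x=[5.3100] v=[0.1123]
First v>=0 after going negative at step 23, time=2.3000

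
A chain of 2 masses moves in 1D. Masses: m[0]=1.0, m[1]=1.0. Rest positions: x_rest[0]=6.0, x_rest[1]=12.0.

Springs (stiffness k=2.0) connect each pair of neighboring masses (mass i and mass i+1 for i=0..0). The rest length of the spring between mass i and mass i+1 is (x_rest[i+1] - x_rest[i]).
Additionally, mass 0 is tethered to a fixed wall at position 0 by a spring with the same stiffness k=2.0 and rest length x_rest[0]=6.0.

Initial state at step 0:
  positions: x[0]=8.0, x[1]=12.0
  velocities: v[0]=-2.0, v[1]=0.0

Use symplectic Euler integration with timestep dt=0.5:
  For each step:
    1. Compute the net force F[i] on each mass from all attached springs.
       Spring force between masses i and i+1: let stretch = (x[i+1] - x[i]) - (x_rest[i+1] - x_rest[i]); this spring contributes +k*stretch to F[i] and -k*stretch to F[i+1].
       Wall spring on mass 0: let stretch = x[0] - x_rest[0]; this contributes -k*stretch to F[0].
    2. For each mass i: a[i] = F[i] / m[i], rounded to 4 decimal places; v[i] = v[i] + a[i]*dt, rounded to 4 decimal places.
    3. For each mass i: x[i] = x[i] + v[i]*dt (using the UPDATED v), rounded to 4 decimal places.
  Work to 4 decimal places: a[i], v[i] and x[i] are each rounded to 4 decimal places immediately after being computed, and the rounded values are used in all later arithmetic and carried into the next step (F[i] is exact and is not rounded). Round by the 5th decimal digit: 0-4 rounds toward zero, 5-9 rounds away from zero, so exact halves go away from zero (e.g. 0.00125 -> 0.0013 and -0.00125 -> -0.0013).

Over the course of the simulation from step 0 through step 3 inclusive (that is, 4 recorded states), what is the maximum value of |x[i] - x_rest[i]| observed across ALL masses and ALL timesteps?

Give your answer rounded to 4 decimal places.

Step 0: x=[8.0000 12.0000] v=[-2.0000 0.0000]
Step 1: x=[5.0000 13.0000] v=[-6.0000 2.0000]
Step 2: x=[3.5000 13.0000] v=[-3.0000 0.0000]
Step 3: x=[5.0000 11.2500] v=[3.0000 -3.5000]
Max displacement = 2.5000

Answer: 2.5000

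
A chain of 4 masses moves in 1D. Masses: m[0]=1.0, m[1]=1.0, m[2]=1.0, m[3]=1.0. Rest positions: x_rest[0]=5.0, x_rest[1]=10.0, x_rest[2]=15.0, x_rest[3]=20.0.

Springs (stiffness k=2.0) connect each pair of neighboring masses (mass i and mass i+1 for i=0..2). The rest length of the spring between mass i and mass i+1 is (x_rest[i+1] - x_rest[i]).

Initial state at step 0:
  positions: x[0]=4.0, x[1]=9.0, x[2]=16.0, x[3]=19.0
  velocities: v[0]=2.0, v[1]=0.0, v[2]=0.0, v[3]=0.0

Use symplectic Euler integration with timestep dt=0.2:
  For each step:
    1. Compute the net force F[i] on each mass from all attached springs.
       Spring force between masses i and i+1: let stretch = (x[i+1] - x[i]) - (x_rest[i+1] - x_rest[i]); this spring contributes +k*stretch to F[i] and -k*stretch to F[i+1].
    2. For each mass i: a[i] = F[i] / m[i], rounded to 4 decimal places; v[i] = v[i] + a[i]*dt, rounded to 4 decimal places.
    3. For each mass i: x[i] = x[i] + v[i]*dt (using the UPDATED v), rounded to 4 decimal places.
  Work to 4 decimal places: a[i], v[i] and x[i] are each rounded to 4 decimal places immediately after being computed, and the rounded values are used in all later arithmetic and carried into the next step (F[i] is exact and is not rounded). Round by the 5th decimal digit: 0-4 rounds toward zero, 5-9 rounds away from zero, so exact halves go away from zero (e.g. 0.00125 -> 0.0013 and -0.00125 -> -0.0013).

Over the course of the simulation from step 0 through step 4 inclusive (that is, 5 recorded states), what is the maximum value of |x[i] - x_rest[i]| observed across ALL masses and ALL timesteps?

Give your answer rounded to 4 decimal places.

Answer: 1.1648

Derivation:
Step 0: x=[4.0000 9.0000 16.0000 19.0000] v=[2.0000 0.0000 0.0000 0.0000]
Step 1: x=[4.4000 9.1600 15.6800 19.1600] v=[2.0000 0.8000 -1.6000 0.8000]
Step 2: x=[4.7808 9.4608 15.1168 19.4416] v=[1.9040 1.5040 -2.8160 1.4080]
Step 3: x=[5.1360 9.8397 14.4471 19.7772] v=[1.7760 1.8944 -3.3485 1.6781]
Step 4: x=[5.4675 10.2109 13.8352 20.0864] v=[1.6575 1.8559 -3.0594 1.5461]
Max displacement = 1.1648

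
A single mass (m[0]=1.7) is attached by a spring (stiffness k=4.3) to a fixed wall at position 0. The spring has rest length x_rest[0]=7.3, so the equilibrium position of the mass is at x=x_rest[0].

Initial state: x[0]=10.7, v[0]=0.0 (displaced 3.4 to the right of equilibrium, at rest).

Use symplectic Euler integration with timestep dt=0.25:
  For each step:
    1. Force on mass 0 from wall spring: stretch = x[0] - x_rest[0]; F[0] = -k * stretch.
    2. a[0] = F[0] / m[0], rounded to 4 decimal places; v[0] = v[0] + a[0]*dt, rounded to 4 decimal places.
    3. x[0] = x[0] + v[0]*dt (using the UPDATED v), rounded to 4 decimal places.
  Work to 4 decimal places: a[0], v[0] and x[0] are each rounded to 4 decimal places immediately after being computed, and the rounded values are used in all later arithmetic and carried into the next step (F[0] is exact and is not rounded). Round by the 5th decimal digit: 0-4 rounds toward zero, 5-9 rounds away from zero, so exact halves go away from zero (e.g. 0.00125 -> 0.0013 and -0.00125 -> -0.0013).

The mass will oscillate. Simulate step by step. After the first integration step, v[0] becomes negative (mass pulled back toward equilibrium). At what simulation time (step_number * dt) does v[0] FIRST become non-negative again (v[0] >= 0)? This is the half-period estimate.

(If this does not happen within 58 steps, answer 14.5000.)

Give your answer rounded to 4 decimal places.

Answer: 2.0000

Derivation:
Step 0: x=[10.7000] v=[0.0000]
Step 1: x=[10.1625] v=[-2.1500]
Step 2: x=[9.1725] v=[-3.9601]
Step 3: x=[7.8865] v=[-5.1442]
Step 4: x=[6.5077] v=[-5.5151]
Step 5: x=[5.2542] v=[-5.0141]
Step 6: x=[4.3241] v=[-3.7204]
Step 7: x=[3.8645] v=[-1.8386]
Step 8: x=[3.9480] v=[0.3339]
First v>=0 after going negative at step 8, time=2.0000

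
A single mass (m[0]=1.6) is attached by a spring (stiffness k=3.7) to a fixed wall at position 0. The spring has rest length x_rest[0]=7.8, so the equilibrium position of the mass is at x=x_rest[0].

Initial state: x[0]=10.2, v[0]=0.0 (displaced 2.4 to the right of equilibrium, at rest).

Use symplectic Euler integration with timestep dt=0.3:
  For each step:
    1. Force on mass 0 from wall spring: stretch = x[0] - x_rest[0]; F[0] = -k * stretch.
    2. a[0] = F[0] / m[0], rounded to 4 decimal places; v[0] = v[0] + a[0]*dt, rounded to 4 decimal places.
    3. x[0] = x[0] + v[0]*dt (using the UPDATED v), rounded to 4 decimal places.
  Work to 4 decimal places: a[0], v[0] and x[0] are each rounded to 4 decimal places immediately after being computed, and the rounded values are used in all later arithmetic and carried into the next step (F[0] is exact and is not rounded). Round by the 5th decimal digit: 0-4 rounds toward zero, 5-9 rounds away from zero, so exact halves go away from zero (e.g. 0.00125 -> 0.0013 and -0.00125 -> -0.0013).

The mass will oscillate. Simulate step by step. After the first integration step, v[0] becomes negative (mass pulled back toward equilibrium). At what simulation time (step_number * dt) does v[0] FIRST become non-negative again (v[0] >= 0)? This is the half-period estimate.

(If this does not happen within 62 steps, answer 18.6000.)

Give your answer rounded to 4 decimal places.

Step 0: x=[10.2000] v=[0.0000]
Step 1: x=[9.7005] v=[-1.6650]
Step 2: x=[8.8055] v=[-2.9835]
Step 3: x=[7.7012] v=[-3.6811]
Step 4: x=[6.6174] v=[-3.6126]
Step 5: x=[5.7797] v=[-2.7922]
Step 6: x=[5.3625] v=[-1.3906]
Step 7: x=[5.4526] v=[0.3004]
First v>=0 after going negative at step 7, time=2.1000

Answer: 2.1000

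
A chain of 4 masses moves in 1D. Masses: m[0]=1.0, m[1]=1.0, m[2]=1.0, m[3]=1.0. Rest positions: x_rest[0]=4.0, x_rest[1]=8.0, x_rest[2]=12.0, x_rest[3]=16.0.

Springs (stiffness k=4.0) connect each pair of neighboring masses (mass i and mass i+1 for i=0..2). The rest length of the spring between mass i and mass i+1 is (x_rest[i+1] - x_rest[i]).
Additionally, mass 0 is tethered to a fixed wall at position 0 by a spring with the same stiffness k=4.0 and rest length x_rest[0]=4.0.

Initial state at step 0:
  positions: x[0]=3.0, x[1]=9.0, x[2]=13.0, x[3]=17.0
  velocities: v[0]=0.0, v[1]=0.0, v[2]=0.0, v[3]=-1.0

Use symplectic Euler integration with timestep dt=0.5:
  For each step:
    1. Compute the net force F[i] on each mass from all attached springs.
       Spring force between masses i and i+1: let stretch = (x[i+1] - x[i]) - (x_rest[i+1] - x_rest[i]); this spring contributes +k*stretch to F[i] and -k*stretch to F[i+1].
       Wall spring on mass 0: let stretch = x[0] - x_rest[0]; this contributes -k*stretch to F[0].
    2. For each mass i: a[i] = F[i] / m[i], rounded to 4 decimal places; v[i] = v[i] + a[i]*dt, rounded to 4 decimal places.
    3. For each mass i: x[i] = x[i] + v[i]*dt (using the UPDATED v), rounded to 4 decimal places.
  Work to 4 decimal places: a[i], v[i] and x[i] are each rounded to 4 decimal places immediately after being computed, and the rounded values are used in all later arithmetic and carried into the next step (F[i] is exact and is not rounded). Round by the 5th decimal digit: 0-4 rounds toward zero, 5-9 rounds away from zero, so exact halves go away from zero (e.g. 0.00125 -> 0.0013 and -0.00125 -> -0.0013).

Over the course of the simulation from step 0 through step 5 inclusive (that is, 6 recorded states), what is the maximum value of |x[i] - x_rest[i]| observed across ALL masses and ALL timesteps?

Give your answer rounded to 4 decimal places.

Step 0: x=[3.0000 9.0000 13.0000 17.0000] v=[0.0000 0.0000 0.0000 -1.0000]
Step 1: x=[6.0000 7.0000 13.0000 16.5000] v=[6.0000 -4.0000 0.0000 -1.0000]
Step 2: x=[4.0000 10.0000 10.5000 16.5000] v=[-4.0000 6.0000 -5.0000 0.0000]
Step 3: x=[4.0000 7.5000 13.5000 14.5000] v=[0.0000 -5.0000 6.0000 -4.0000]
Step 4: x=[3.5000 7.5000 11.5000 15.5000] v=[-1.0000 0.0000 -4.0000 2.0000]
Step 5: x=[3.5000 7.5000 9.5000 16.5000] v=[0.0000 0.0000 -4.0000 2.0000]
Max displacement = 2.5000

Answer: 2.5000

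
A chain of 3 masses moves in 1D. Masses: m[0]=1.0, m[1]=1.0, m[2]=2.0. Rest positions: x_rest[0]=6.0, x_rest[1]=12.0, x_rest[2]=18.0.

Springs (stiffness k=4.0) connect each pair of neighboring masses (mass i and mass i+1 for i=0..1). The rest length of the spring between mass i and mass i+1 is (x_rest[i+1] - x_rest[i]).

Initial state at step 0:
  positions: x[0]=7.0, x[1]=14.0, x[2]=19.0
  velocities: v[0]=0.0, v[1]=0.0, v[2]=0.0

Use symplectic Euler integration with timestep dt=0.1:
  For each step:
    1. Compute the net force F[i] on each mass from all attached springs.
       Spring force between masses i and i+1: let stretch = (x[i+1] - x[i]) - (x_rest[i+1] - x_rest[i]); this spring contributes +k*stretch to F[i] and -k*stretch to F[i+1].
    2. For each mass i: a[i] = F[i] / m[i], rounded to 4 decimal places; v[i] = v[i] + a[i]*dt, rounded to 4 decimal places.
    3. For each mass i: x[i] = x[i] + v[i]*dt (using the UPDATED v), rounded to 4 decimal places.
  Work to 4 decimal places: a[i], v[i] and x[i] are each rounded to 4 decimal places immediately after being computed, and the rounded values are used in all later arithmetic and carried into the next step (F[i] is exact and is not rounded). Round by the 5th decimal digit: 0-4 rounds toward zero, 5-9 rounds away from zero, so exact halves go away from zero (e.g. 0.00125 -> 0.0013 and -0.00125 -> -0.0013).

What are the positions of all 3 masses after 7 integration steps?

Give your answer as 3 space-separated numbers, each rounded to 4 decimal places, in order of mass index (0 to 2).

Answer: 7.6197 12.6810 19.3497

Derivation:
Step 0: x=[7.0000 14.0000 19.0000] v=[0.0000 0.0000 0.0000]
Step 1: x=[7.0400 13.9200 19.0200] v=[0.4000 -0.8000 0.2000]
Step 2: x=[7.1152 13.7688 19.0580] v=[0.7520 -1.5120 0.3800]
Step 3: x=[7.2165 13.5630 19.1102] v=[1.0134 -2.0578 0.5222]
Step 4: x=[7.3317 13.3253 19.1715] v=[1.1520 -2.3775 0.6128]
Step 5: x=[7.4466 13.0817 19.2359] v=[1.1494 -2.4365 0.6436]
Step 6: x=[7.5469 12.8588 19.2972] v=[1.0034 -2.2289 0.6128]
Step 7: x=[7.6197 12.6810 19.3497] v=[0.7282 -1.7783 0.5251]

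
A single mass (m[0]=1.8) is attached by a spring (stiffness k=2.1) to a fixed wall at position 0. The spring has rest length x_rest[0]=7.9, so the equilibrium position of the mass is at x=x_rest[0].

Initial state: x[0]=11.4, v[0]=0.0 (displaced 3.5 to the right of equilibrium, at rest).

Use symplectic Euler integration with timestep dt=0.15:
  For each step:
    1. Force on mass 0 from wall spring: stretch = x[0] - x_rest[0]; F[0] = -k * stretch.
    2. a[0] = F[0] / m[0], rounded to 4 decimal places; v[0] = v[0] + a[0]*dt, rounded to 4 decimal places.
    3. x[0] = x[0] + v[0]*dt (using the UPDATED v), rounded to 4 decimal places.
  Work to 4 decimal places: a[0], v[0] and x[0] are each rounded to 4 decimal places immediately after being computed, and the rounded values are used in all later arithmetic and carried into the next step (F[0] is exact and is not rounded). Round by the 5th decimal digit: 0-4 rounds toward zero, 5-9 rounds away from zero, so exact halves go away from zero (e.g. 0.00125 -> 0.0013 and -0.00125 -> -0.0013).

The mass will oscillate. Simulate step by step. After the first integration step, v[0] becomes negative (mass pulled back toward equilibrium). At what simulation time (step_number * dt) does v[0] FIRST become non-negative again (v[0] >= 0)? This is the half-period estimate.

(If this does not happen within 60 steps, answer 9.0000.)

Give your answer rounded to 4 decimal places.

Answer: 3.0000

Derivation:
Step 0: x=[11.4000] v=[0.0000]
Step 1: x=[11.3081] v=[-0.6125]
Step 2: x=[11.1268] v=[-1.2089]
Step 3: x=[10.8608] v=[-1.7736]
Step 4: x=[10.5170] v=[-2.2917]
Step 5: x=[10.1045] v=[-2.7497]
Step 6: x=[9.6342] v=[-3.1355]
Step 7: x=[9.1184] v=[-3.4390]
Step 8: x=[8.5706] v=[-3.6522]
Step 9: x=[8.0052] v=[-3.7696]
Step 10: x=[7.4370] v=[-3.7880]
Step 11: x=[6.8810] v=[-3.7070]
Step 12: x=[6.3517] v=[-3.5287]
Step 13: x=[5.8630] v=[-3.2577]
Step 14: x=[5.4278] v=[-2.9012]
Step 15: x=[5.0575] v=[-2.4686]
Step 16: x=[4.7618] v=[-1.9712]
Step 17: x=[4.5485] v=[-1.4220]
Step 18: x=[4.4232] v=[-0.8355]
Step 19: x=[4.3891] v=[-0.2271]
Step 20: x=[4.4472] v=[0.3873]
First v>=0 after going negative at step 20, time=3.0000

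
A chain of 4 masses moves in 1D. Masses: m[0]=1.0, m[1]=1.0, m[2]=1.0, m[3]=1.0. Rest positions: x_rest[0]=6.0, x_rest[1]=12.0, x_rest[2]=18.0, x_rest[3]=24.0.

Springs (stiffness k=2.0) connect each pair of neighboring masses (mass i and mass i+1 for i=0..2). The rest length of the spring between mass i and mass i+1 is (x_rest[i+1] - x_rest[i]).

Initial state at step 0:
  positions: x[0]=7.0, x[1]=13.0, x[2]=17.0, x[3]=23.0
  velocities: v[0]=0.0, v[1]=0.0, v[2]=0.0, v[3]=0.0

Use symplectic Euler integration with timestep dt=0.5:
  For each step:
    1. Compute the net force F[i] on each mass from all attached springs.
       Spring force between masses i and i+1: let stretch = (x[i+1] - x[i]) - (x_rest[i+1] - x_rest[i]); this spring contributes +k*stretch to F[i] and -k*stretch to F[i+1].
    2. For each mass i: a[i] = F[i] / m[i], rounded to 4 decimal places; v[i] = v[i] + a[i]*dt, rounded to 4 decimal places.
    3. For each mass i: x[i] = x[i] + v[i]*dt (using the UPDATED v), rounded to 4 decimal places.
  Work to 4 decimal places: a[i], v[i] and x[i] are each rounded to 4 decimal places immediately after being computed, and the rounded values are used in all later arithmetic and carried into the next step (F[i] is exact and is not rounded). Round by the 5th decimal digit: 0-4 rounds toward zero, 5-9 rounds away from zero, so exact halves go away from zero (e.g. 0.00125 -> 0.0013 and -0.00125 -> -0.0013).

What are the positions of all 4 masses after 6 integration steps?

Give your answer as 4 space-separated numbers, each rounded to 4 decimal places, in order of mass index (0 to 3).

Answer: 5.1250 10.8750 19.1250 24.8750

Derivation:
Step 0: x=[7.0000 13.0000 17.0000 23.0000] v=[0.0000 0.0000 0.0000 0.0000]
Step 1: x=[7.0000 12.0000 18.0000 23.0000] v=[0.0000 -2.0000 2.0000 0.0000]
Step 2: x=[6.5000 11.5000 18.5000 23.5000] v=[-1.0000 -1.0000 1.0000 1.0000]
Step 3: x=[5.5000 12.0000 18.0000 24.5000] v=[-2.0000 1.0000 -1.0000 2.0000]
Step 4: x=[4.7500 12.2500 17.7500 25.2500] v=[-1.5000 0.5000 -0.5000 1.5000]
Step 5: x=[4.7500 11.5000 18.5000 25.2500] v=[0.0000 -1.5000 1.5000 0.0000]
Step 6: x=[5.1250 10.8750 19.1250 24.8750] v=[0.7500 -1.2500 1.2500 -0.7500]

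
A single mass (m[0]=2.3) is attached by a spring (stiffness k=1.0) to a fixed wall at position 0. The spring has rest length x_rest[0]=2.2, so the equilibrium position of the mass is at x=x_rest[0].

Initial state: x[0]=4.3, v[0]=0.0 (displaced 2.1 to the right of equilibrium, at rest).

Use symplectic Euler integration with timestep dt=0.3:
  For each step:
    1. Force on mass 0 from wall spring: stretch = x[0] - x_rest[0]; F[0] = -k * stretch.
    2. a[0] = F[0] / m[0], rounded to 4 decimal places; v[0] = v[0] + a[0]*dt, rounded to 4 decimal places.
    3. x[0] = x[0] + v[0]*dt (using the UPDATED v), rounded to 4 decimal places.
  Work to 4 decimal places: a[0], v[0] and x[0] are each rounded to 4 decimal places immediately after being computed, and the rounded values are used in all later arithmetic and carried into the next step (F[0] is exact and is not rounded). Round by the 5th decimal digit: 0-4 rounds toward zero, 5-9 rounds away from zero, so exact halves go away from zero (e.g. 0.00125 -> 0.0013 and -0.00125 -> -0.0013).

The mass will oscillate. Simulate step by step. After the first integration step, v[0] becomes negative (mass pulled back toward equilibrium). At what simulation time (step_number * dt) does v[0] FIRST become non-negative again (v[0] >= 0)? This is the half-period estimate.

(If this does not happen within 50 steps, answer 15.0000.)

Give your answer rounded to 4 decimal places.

Step 0: x=[4.3000] v=[0.0000]
Step 1: x=[4.2178] v=[-0.2739]
Step 2: x=[4.0567] v=[-0.5371]
Step 3: x=[3.8229] v=[-0.7793]
Step 4: x=[3.5256] v=[-0.9910]
Step 5: x=[3.1764] v=[-1.1639]
Step 6: x=[2.7890] v=[-1.2913]
Step 7: x=[2.3786] v=[-1.3681]
Step 8: x=[1.9612] v=[-1.3914]
Step 9: x=[1.5531] v=[-1.3603]
Step 10: x=[1.1703] v=[-1.2759]
Step 11: x=[0.8278] v=[-1.1416]
Step 12: x=[0.5390] v=[-0.9626]
Step 13: x=[0.3152] v=[-0.7459]
Step 14: x=[0.1652] v=[-0.5001]
Step 15: x=[0.0948] v=[-0.2347]
Step 16: x=[0.1068] v=[0.0399]
First v>=0 after going negative at step 16, time=4.8000

Answer: 4.8000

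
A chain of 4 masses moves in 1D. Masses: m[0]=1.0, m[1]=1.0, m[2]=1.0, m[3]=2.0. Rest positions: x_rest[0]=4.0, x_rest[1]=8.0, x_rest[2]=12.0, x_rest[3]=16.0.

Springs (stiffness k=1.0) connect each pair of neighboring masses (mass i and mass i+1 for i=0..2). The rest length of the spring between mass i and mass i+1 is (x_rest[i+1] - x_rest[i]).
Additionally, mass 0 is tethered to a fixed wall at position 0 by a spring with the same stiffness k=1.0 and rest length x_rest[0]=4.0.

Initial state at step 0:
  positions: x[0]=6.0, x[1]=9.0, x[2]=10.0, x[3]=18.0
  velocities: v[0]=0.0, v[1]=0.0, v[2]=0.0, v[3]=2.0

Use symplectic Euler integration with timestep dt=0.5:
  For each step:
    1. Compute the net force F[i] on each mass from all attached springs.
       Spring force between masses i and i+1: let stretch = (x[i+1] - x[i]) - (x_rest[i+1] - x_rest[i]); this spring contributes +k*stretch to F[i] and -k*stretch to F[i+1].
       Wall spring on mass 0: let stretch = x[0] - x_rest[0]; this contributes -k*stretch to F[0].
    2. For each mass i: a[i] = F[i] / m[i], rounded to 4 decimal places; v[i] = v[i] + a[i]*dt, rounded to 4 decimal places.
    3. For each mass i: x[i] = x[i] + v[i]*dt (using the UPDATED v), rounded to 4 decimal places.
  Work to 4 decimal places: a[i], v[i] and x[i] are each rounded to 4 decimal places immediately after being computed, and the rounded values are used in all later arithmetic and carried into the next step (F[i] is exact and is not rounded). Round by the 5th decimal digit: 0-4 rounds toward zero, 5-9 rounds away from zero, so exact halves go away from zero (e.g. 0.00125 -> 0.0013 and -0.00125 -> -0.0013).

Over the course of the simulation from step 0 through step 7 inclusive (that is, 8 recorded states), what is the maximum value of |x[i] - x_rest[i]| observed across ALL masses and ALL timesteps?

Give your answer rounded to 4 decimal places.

Step 0: x=[6.0000 9.0000 10.0000 18.0000] v=[0.0000 0.0000 0.0000 2.0000]
Step 1: x=[5.2500 8.5000 11.7500 18.5000] v=[-1.5000 -1.0000 3.5000 1.0000]
Step 2: x=[4.0000 8.0000 14.3750 18.6563] v=[-2.5000 -1.0000 5.2500 0.3125]
Step 3: x=[2.7500 8.0938 16.4766 18.7774] v=[-2.5000 0.1875 4.2032 0.2422]
Step 4: x=[2.1485 8.9473 17.0577 19.1109] v=[-1.2031 1.7070 1.1622 0.6670]
Step 5: x=[2.7096 10.1287 16.1245 19.6878] v=[1.1221 2.3628 -1.8664 1.1537]
Step 6: x=[4.4481 10.9543 14.5832 20.3193] v=[3.4769 1.6512 -3.0827 1.2629]
Step 7: x=[6.7011 11.0606 13.5687 20.7338] v=[4.5060 0.2126 -2.0291 0.8289]
Max displacement = 5.0577

Answer: 5.0577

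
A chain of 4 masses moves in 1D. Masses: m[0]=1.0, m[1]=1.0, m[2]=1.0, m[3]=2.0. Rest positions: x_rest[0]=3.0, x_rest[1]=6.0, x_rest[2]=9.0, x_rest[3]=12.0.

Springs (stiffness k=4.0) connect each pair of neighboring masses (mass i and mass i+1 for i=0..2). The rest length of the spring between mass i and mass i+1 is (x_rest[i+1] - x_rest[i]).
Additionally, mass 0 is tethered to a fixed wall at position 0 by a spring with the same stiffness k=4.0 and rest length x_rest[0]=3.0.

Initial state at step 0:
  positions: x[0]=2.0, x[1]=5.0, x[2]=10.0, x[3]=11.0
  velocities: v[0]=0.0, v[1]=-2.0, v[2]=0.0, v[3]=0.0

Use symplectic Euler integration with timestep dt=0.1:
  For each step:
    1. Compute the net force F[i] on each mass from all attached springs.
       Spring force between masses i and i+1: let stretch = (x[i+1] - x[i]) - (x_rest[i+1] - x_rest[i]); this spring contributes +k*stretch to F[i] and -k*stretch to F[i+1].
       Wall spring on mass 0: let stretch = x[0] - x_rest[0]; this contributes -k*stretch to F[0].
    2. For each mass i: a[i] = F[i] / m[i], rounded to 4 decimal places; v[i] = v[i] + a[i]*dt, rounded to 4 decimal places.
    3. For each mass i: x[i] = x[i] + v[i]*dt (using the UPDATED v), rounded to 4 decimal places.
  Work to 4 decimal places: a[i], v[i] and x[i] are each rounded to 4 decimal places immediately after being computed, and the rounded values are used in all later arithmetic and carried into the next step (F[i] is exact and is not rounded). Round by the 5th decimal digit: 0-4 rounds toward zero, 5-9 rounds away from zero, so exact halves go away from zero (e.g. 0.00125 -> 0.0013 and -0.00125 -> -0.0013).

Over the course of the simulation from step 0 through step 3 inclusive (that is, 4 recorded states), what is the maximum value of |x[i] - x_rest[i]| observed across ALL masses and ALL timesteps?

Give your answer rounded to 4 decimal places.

Step 0: x=[2.0000 5.0000 10.0000 11.0000] v=[0.0000 -2.0000 0.0000 0.0000]
Step 1: x=[2.0400 4.8800 9.8400 11.0400] v=[0.4000 -1.2000 -1.6000 0.4000]
Step 2: x=[2.1120 4.8448 9.5296 11.1160] v=[0.7200 -0.3520 -3.1040 0.7600]
Step 3: x=[2.2088 4.8877 9.0953 11.2203] v=[0.9683 0.4288 -4.3434 1.0427]
Max displacement = 1.1552

Answer: 1.1552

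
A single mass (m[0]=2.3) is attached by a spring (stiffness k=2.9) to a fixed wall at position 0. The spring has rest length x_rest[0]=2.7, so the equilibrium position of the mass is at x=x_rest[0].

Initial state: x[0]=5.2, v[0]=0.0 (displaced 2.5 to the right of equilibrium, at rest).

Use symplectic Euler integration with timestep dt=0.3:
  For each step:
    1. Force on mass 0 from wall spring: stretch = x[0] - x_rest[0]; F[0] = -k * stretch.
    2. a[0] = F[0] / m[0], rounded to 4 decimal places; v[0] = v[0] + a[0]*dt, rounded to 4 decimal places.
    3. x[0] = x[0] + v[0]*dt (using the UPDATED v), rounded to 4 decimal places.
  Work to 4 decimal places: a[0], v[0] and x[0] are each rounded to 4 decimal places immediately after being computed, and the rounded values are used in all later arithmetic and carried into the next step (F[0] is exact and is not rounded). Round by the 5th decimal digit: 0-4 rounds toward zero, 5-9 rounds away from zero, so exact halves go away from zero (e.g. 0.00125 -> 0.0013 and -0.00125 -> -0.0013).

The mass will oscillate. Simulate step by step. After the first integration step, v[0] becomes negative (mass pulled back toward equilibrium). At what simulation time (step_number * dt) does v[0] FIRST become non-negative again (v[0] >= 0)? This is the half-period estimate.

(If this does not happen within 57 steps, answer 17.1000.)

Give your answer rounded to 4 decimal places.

Answer: 3.0000

Derivation:
Step 0: x=[5.2000] v=[0.0000]
Step 1: x=[4.9163] v=[-0.9457]
Step 2: x=[4.3811] v=[-1.7841]
Step 3: x=[3.6551] v=[-2.4200]
Step 4: x=[2.8207] v=[-2.7813]
Step 5: x=[1.9726] v=[-2.8270]
Step 6: x=[1.2071] v=[-2.5518]
Step 7: x=[0.6110] v=[-1.9871]
Step 8: x=[0.2519] v=[-1.1969]
Step 9: x=[0.1706] v=[-0.2709]
Step 10: x=[0.3764] v=[0.6859]
First v>=0 after going negative at step 10, time=3.0000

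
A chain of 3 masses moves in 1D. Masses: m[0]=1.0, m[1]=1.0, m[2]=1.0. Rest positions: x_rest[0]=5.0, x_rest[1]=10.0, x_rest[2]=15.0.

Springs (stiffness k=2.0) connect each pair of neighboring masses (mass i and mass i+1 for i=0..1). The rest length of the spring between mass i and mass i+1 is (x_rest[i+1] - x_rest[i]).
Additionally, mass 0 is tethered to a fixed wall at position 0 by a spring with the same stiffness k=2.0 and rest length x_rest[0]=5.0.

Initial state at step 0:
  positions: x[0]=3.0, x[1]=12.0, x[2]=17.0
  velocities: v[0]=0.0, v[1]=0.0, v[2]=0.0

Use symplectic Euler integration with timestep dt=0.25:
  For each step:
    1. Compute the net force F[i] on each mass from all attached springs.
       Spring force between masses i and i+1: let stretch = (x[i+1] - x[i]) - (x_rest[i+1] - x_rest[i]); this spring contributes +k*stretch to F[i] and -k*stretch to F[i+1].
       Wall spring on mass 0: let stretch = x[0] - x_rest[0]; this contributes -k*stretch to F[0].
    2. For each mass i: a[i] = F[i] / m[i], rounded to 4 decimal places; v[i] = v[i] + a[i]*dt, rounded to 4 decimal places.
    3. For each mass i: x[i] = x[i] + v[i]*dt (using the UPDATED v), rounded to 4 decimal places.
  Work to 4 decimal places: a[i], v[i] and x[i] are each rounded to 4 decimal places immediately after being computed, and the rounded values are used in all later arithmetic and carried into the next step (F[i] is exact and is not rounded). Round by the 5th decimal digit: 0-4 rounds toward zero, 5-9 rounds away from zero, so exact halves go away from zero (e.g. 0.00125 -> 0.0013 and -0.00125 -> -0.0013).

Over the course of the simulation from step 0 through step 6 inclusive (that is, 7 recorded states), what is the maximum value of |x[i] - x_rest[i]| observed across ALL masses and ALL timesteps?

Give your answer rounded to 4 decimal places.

Answer: 2.7215

Derivation:
Step 0: x=[3.0000 12.0000 17.0000] v=[0.0000 0.0000 0.0000]
Step 1: x=[3.7500 11.5000 17.0000] v=[3.0000 -2.0000 0.0000]
Step 2: x=[5.0000 10.7188 16.9375] v=[5.0000 -3.1250 -0.2500]
Step 3: x=[6.3399 10.0000 16.7227] v=[5.3594 -2.8751 -0.8594]
Step 4: x=[7.3448 9.6641 16.2925] v=[4.0195 -1.3438 -1.7208]
Step 5: x=[7.7215 9.8668 15.6588] v=[1.5068 0.8108 -2.5350]
Step 6: x=[7.4012 10.5254 14.9261] v=[-1.2813 2.6342 -2.9310]
Max displacement = 2.7215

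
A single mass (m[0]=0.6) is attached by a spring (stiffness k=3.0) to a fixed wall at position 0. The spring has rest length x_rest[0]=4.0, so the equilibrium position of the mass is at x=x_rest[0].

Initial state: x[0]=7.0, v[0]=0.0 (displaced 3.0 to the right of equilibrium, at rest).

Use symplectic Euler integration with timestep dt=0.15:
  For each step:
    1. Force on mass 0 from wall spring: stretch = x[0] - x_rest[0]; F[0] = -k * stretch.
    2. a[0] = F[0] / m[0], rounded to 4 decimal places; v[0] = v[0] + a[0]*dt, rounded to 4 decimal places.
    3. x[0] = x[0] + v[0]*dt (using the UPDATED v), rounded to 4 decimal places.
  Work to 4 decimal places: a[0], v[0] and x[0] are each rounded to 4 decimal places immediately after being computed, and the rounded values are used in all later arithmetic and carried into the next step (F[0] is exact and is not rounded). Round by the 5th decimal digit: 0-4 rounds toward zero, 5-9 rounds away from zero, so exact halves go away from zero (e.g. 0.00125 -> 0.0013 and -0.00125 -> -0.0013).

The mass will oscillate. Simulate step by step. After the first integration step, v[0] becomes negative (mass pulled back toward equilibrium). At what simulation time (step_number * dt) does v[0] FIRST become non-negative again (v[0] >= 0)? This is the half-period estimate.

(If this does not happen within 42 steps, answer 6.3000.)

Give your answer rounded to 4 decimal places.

Step 0: x=[7.0000] v=[0.0000]
Step 1: x=[6.6625] v=[-2.2500]
Step 2: x=[6.0255] v=[-4.2469]
Step 3: x=[5.1606] v=[-5.7660]
Step 4: x=[4.1651] v=[-6.6365]
Step 5: x=[3.1511] v=[-6.7603]
Step 6: x=[2.2326] v=[-6.1236]
Step 7: x=[1.5129] v=[-4.7981]
Step 8: x=[1.0730] v=[-2.9328]
Step 9: x=[0.9624] v=[-0.7376]
Step 10: x=[1.1935] v=[1.5406]
First v>=0 after going negative at step 10, time=1.5000

Answer: 1.5000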